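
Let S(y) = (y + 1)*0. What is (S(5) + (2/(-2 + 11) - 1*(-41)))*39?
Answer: 4823/3 ≈ 1607.7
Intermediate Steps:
S(y) = 0 (S(y) = (1 + y)*0 = 0)
(S(5) + (2/(-2 + 11) - 1*(-41)))*39 = (0 + (2/(-2 + 11) - 1*(-41)))*39 = (0 + (2/9 + 41))*39 = (0 + 371/9)*39 = (371/9)*39 = 4823/3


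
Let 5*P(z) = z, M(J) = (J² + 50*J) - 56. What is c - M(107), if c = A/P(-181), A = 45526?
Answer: -3258113/181 ≈ -18001.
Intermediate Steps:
M(J) = -56 + J² + 50*J
P(z) = z/5
c = -227630/181 (c = 45526/(((⅕)*(-181))) = 45526/(-181/5) = 45526*(-5/181) = -227630/181 ≈ -1257.6)
c - M(107) = -227630/181 - (-56 + 107² + 50*107) = -227630/181 - (-56 + 11449 + 5350) = -227630/181 - 1*16743 = -227630/181 - 16743 = -3258113/181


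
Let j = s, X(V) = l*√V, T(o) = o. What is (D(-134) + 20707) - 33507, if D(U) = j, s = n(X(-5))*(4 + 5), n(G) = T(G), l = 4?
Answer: -12800 + 36*I*√5 ≈ -12800.0 + 80.498*I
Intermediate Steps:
X(V) = 4*√V
n(G) = G
s = 36*I*√5 (s = (4*√(-5))*(4 + 5) = (4*(I*√5))*9 = (4*I*√5)*9 = 36*I*√5 ≈ 80.498*I)
j = 36*I*√5 ≈ 80.498*I
D(U) = 36*I*√5
(D(-134) + 20707) - 33507 = (36*I*√5 + 20707) - 33507 = (20707 + 36*I*√5) - 33507 = -12800 + 36*I*√5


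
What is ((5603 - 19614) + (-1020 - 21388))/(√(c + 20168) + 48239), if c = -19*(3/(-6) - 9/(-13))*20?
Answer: -22838609833/30250753339 + 109257*√377338/30250753339 ≈ -0.75276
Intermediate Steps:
c = -950/13 (c = -19*(3*(-⅙) - 9*(-1/13))*20 = -19*(-½ + 9/13)*20 = -19*5/26*20 = -95/26*20 = -950/13 ≈ -73.077)
((5603 - 19614) + (-1020 - 21388))/(√(c + 20168) + 48239) = ((5603 - 19614) + (-1020 - 21388))/(√(-950/13 + 20168) + 48239) = (-14011 - 22408)/(√(261234/13) + 48239) = -36419/(3*√377338/13 + 48239) = -36419/(48239 + 3*√377338/13)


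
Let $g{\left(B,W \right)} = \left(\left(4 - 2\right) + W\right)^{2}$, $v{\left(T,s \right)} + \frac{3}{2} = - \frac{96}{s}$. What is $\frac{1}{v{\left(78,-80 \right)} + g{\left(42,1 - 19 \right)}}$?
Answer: $\frac{10}{2557} \approx 0.0039108$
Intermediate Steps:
$v{\left(T,s \right)} = - \frac{3}{2} - \frac{96}{s}$
$g{\left(B,W \right)} = \left(2 + W\right)^{2}$ ($g{\left(B,W \right)} = \left(\left(4 - 2\right) + W\right)^{2} = \left(2 + W\right)^{2}$)
$\frac{1}{v{\left(78,-80 \right)} + g{\left(42,1 - 19 \right)}} = \frac{1}{\left(- \frac{3}{2} - \frac{96}{-80}\right) + \left(2 + \left(1 - 19\right)\right)^{2}} = \frac{1}{\left(- \frac{3}{2} - - \frac{6}{5}\right) + \left(2 + \left(1 - 19\right)\right)^{2}} = \frac{1}{\left(- \frac{3}{2} + \frac{6}{5}\right) + \left(2 + \left(1 - 19\right)\right)^{2}} = \frac{1}{- \frac{3}{10} + \left(2 - 18\right)^{2}} = \frac{1}{- \frac{3}{10} + \left(-16\right)^{2}} = \frac{1}{- \frac{3}{10} + 256} = \frac{1}{\frac{2557}{10}} = \frac{10}{2557}$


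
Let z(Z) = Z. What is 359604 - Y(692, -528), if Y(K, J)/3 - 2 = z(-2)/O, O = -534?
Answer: 32004221/89 ≈ 3.5960e+5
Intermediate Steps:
Y(K, J) = 535/89 (Y(K, J) = 6 + 3*(-2/(-534)) = 6 + 3*(-2*(-1/534)) = 6 + 3*(1/267) = 6 + 1/89 = 535/89)
359604 - Y(692, -528) = 359604 - 1*535/89 = 359604 - 535/89 = 32004221/89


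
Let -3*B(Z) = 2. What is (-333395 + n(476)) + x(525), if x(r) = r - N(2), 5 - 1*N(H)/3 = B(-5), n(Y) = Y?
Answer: -332411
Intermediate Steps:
B(Z) = -⅔ (B(Z) = -⅓*2 = -⅔)
N(H) = 17 (N(H) = 15 - 3*(-⅔) = 15 + 2 = 17)
x(r) = -17 + r (x(r) = r - 1*17 = r - 17 = -17 + r)
(-333395 + n(476)) + x(525) = (-333395 + 476) + (-17 + 525) = -332919 + 508 = -332411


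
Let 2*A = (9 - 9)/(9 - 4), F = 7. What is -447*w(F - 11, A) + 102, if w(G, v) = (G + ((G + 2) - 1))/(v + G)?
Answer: -2721/4 ≈ -680.25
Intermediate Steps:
A = 0 (A = ((9 - 9)/(9 - 4))/2 = (0/5)/2 = (0*(1/5))/2 = (1/2)*0 = 0)
w(G, v) = (1 + 2*G)/(G + v) (w(G, v) = (G + ((2 + G) - 1))/(G + v) = (G + (1 + G))/(G + v) = (1 + 2*G)/(G + v))
-447*w(F - 11, A) + 102 = -447*(1 + 2*(7 - 11))/((7 - 11) + 0) + 102 = -447*(1 + 2*(-4))/(-4 + 0) + 102 = -447*(1 - 8)/(-4) + 102 = -(-447)*(-7)/4 + 102 = -447*7/4 + 102 = -3129/4 + 102 = -2721/4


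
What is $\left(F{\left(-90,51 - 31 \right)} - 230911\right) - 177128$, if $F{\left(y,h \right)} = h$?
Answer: $-408019$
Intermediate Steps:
$\left(F{\left(-90,51 - 31 \right)} - 230911\right) - 177128 = \left(\left(51 - 31\right) - 230911\right) - 177128 = \left(20 - 230911\right) - 177128 = -230891 - 177128 = -408019$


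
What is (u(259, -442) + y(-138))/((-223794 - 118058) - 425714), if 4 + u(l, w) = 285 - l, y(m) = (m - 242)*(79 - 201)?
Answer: -23191/383783 ≈ -0.060427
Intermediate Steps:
y(m) = 29524 - 122*m (y(m) = (-242 + m)*(-122) = 29524 - 122*m)
u(l, w) = 281 - l (u(l, w) = -4 + (285 - l) = 281 - l)
(u(259, -442) + y(-138))/((-223794 - 118058) - 425714) = ((281 - 1*259) + (29524 - 122*(-138)))/((-223794 - 118058) - 425714) = ((281 - 259) + (29524 + 16836))/(-341852 - 425714) = (22 + 46360)/(-767566) = 46382*(-1/767566) = -23191/383783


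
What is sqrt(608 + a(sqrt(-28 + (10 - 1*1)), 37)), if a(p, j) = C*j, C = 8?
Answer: 2*sqrt(226) ≈ 30.067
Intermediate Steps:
a(p, j) = 8*j
sqrt(608 + a(sqrt(-28 + (10 - 1*1)), 37)) = sqrt(608 + 8*37) = sqrt(608 + 296) = sqrt(904) = 2*sqrt(226)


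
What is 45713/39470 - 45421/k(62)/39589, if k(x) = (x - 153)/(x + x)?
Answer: 386988699967/142194582530 ≈ 2.7215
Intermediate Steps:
k(x) = (-153 + x)/(2*x) (k(x) = (-153 + x)/((2*x)) = (-153 + x)*(1/(2*x)) = (-153 + x)/(2*x))
45713/39470 - 45421/k(62)/39589 = 45713/39470 - 45421*124/(-153 + 62)/39589 = 45713*(1/39470) - 45421/((½)*(1/62)*(-91))*(1/39589) = 45713/39470 - 45421/(-91/124)*(1/39589) = 45713/39470 - 45421*(-124/91)*(1/39589) = 45713/39470 + (5632204/91)*(1/39589) = 45713/39470 + 5632204/3602599 = 386988699967/142194582530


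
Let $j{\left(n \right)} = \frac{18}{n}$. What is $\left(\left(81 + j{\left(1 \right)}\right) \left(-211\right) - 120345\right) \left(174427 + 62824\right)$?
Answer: $-33507907734$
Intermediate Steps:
$\left(\left(81 + j{\left(1 \right)}\right) \left(-211\right) - 120345\right) \left(174427 + 62824\right) = \left(\left(81 + \frac{18}{1}\right) \left(-211\right) - 120345\right) \left(174427 + 62824\right) = \left(\left(81 + 18 \cdot 1\right) \left(-211\right) - 120345\right) 237251 = \left(\left(81 + 18\right) \left(-211\right) - 120345\right) 237251 = \left(99 \left(-211\right) - 120345\right) 237251 = \left(-20889 - 120345\right) 237251 = \left(-141234\right) 237251 = -33507907734$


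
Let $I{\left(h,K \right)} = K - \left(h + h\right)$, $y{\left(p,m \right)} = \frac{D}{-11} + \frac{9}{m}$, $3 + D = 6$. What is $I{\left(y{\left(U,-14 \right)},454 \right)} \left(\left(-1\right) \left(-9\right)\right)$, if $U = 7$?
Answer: $\frac{315891}{77} \approx 4102.5$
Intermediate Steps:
$D = 3$ ($D = -3 + 6 = 3$)
$y{\left(p,m \right)} = - \frac{3}{11} + \frac{9}{m}$ ($y{\left(p,m \right)} = \frac{3}{-11} + \frac{9}{m} = 3 \left(- \frac{1}{11}\right) + \frac{9}{m} = - \frac{3}{11} + \frac{9}{m}$)
$I{\left(h,K \right)} = K - 2 h$
$I{\left(y{\left(U,-14 \right)},454 \right)} \left(\left(-1\right) \left(-9\right)\right) = \left(454 - 2 \left(- \frac{3}{11} + \frac{9}{-14}\right)\right) \left(\left(-1\right) \left(-9\right)\right) = \left(454 - 2 \left(- \frac{3}{11} + 9 \left(- \frac{1}{14}\right)\right)\right) 9 = \left(454 - 2 \left(- \frac{3}{11} - \frac{9}{14}\right)\right) 9 = \left(454 - - \frac{141}{77}\right) 9 = \left(454 + \frac{141}{77}\right) 9 = \frac{35099}{77} \cdot 9 = \frac{315891}{77}$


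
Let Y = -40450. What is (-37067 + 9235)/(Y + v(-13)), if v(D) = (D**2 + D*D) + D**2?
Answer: 27832/39943 ≈ 0.69679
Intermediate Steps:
v(D) = 3*D**2 (v(D) = (D**2 + D**2) + D**2 = 2*D**2 + D**2 = 3*D**2)
(-37067 + 9235)/(Y + v(-13)) = (-37067 + 9235)/(-40450 + 3*(-13)**2) = -27832/(-40450 + 3*169) = -27832/(-40450 + 507) = -27832/(-39943) = -27832*(-1/39943) = 27832/39943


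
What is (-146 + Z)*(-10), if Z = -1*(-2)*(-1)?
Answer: 1480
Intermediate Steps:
Z = -2 (Z = 2*(-1) = -2)
(-146 + Z)*(-10) = (-146 - 2)*(-10) = -148*(-10) = 1480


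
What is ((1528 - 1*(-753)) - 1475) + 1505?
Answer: 2311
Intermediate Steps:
((1528 - 1*(-753)) - 1475) + 1505 = ((1528 + 753) - 1475) + 1505 = (2281 - 1475) + 1505 = 806 + 1505 = 2311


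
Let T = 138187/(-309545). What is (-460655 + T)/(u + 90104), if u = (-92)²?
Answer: -71296795081/15255615780 ≈ -4.6735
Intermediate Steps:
u = 8464
T = -138187/309545 (T = 138187*(-1/309545) = -138187/309545 ≈ -0.44642)
(-460655 + T)/(u + 90104) = (-460655 - 138187/309545)/(8464 + 90104) = -142593590162/309545/98568 = -142593590162/309545*1/98568 = -71296795081/15255615780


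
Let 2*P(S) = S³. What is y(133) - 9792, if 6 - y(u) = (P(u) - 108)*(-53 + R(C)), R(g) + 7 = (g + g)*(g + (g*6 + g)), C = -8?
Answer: -1133876708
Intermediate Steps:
R(g) = -7 + 16*g² (R(g) = -7 + (g + g)*(g + (g*6 + g)) = -7 + (2*g)*(g + (6*g + g)) = -7 + (2*g)*(g + 7*g) = -7 + (2*g)*(8*g) = -7 + 16*g²)
P(S) = S³/2
y(u) = 104118 - 482*u³ (y(u) = 6 - (u³/2 - 108)*(-53 + (-7 + 16*(-8)²)) = 6 - (-108 + u³/2)*(-53 + (-7 + 16*64)) = 6 - (-108 + u³/2)*(-53 + (-7 + 1024)) = 6 - (-108 + u³/2)*(-53 + 1017) = 6 - (-108 + u³/2)*964 = 6 - (-104112 + 482*u³) = 6 + (104112 - 482*u³) = 104118 - 482*u³)
y(133) - 9792 = (104118 - 482*133³) - 9792 = (104118 - 482*2352637) - 9792 = (104118 - 1133971034) - 9792 = -1133866916 - 9792 = -1133876708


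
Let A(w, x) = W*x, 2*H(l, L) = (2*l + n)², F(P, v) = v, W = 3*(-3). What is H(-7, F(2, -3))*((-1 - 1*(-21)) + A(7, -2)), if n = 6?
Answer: 1216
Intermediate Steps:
W = -9
H(l, L) = (6 + 2*l)²/2 (H(l, L) = (2*l + 6)²/2 = (6 + 2*l)²/2)
A(w, x) = -9*x
H(-7, F(2, -3))*((-1 - 1*(-21)) + A(7, -2)) = (2*(3 - 7)²)*((-1 - 1*(-21)) - 9*(-2)) = (2*(-4)²)*((-1 + 21) + 18) = (2*16)*(20 + 18) = 32*38 = 1216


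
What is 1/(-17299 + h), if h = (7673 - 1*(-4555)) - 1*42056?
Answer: -1/47127 ≈ -2.1219e-5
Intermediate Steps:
h = -29828 (h = (7673 + 4555) - 42056 = 12228 - 42056 = -29828)
1/(-17299 + h) = 1/(-17299 - 29828) = 1/(-47127) = -1/47127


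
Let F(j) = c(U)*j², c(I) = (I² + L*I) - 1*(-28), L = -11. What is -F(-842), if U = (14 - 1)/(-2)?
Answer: -100495647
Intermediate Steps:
U = -13/2 (U = 13*(-½) = -13/2 ≈ -6.5000)
c(I) = 28 + I² - 11*I (c(I) = (I² - 11*I) - 1*(-28) = (I² - 11*I) + 28 = 28 + I² - 11*I)
F(j) = 567*j²/4 (F(j) = (28 + (-13/2)² - 11*(-13/2))*j² = (28 + 169/4 + 143/2)*j² = 567*j²/4)
-F(-842) = -567*(-842)²/4 = -567*708964/4 = -1*100495647 = -100495647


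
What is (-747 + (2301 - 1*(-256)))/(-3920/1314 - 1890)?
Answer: -118917/124369 ≈ -0.95616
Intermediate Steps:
(-747 + (2301 - 1*(-256)))/(-3920/1314 - 1890) = (-747 + (2301 + 256))/(-3920*1/1314 - 1890) = (-747 + 2557)/(-1960/657 - 1890) = 1810/(-1243690/657) = 1810*(-657/1243690) = -118917/124369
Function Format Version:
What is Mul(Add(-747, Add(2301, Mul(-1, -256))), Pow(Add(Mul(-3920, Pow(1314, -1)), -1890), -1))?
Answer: Rational(-118917, 124369) ≈ -0.95616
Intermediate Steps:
Mul(Add(-747, Add(2301, Mul(-1, -256))), Pow(Add(Mul(-3920, Pow(1314, -1)), -1890), -1)) = Mul(Add(-747, Add(2301, 256)), Pow(Add(Mul(-3920, Rational(1, 1314)), -1890), -1)) = Mul(Add(-747, 2557), Pow(Add(Rational(-1960, 657), -1890), -1)) = Mul(1810, Pow(Rational(-1243690, 657), -1)) = Mul(1810, Rational(-657, 1243690)) = Rational(-118917, 124369)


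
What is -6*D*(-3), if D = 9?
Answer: 162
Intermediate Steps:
-6*D*(-3) = -6*9*(-3) = -54*(-3) = 162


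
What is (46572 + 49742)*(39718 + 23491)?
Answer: 6087911626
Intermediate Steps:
(46572 + 49742)*(39718 + 23491) = 96314*63209 = 6087911626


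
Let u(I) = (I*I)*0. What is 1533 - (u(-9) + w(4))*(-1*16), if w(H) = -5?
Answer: 1453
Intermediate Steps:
u(I) = 0 (u(I) = I²*0 = 0)
1533 - (u(-9) + w(4))*(-1*16) = 1533 - (0 - 5)*(-1*16) = 1533 - (-5)*(-16) = 1533 - 1*80 = 1533 - 80 = 1453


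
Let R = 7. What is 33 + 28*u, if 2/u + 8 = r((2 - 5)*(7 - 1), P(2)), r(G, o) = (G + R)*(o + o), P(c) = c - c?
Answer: 26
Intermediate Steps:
P(c) = 0
r(G, o) = 2*o*(7 + G) (r(G, o) = (G + 7)*(o + o) = (7 + G)*(2*o) = 2*o*(7 + G))
u = -1/4 (u = 2/(-8 + 2*0*(7 + (2 - 5)*(7 - 1))) = 2/(-8 + 2*0*(7 - 3*6)) = 2/(-8 + 2*0*(7 - 18)) = 2/(-8 + 2*0*(-11)) = 2/(-8 + 0) = 2/(-8) = 2*(-1/8) = -1/4 ≈ -0.25000)
33 + 28*u = 33 + 28*(-1/4) = 33 - 7 = 26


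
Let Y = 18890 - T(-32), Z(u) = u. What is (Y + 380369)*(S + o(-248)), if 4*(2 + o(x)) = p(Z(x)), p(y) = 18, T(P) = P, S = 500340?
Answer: 399564514335/2 ≈ 1.9978e+11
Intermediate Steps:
Y = 18922 (Y = 18890 - 1*(-32) = 18890 + 32 = 18922)
o(x) = 5/2 (o(x) = -2 + (¼)*18 = -2 + 9/2 = 5/2)
(Y + 380369)*(S + o(-248)) = (18922 + 380369)*(500340 + 5/2) = 399291*(1000685/2) = 399564514335/2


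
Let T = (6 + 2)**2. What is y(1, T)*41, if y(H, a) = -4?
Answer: -164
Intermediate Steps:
T = 64 (T = 8**2 = 64)
y(1, T)*41 = -4*41 = -164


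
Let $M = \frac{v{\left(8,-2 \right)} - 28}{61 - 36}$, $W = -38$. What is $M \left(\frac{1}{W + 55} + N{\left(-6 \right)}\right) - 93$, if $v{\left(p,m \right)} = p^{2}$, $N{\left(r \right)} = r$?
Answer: $- \frac{43161}{425} \approx -101.56$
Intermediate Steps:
$M = \frac{36}{25}$ ($M = \frac{8^{2} - 28}{61 - 36} = \frac{64 - 28}{25} = 36 \cdot \frac{1}{25} = \frac{36}{25} \approx 1.44$)
$M \left(\frac{1}{W + 55} + N{\left(-6 \right)}\right) - 93 = \frac{36 \left(\frac{1}{-38 + 55} - 6\right)}{25} - 93 = \frac{36 \left(\frac{1}{17} - 6\right)}{25} - 93 = \frac{36}{25} \left(- \frac{101}{17}\right) - 93 = - \frac{3636}{425} - 93 = - \frac{43161}{425}$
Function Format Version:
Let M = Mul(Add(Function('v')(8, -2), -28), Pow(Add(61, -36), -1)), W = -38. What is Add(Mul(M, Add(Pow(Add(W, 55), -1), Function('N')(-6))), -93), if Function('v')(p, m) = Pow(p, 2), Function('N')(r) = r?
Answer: Rational(-43161, 425) ≈ -101.56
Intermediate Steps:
M = Rational(36, 25) (M = Mul(Add(Pow(8, 2), -28), Pow(Add(61, -36), -1)) = Mul(Add(64, -28), Pow(25, -1)) = Mul(36, Rational(1, 25)) = Rational(36, 25) ≈ 1.4400)
Add(Mul(M, Add(Pow(Add(W, 55), -1), Function('N')(-6))), -93) = Add(Mul(Rational(36, 25), Add(Pow(Add(-38, 55), -1), -6)), -93) = Add(Mul(Rational(36, 25), Add(Pow(17, -1), -6)), -93) = Add(Mul(Rational(36, 25), Add(Rational(1, 17), -6)), -93) = Add(Mul(Rational(36, 25), Rational(-101, 17)), -93) = Add(Rational(-3636, 425), -93) = Rational(-43161, 425)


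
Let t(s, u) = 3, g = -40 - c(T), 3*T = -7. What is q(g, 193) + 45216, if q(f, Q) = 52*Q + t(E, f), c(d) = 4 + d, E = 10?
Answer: 55255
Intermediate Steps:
T = -7/3 (T = (1/3)*(-7) = -7/3 ≈ -2.3333)
g = -125/3 (g = -40 - (4 - 7/3) = -40 - 1*5/3 = -40 - 5/3 = -125/3 ≈ -41.667)
q(f, Q) = 3 + 52*Q (q(f, Q) = 52*Q + 3 = 3 + 52*Q)
q(g, 193) + 45216 = (3 + 52*193) + 45216 = (3 + 10036) + 45216 = 10039 + 45216 = 55255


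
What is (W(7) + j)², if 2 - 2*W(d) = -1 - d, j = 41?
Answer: 2116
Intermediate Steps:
W(d) = 3/2 + d/2 (W(d) = 1 - (-1 - d)/2 = 1 + (½ + d/2) = 3/2 + d/2)
(W(7) + j)² = ((3/2 + (½)*7) + 41)² = ((3/2 + 7/2) + 41)² = (5 + 41)² = 46² = 2116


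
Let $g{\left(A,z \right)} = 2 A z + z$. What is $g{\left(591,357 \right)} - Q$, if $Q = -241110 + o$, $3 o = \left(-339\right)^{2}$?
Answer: $625134$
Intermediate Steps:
$o = 38307$ ($o = \frac{\left(-339\right)^{2}}{3} = \frac{1}{3} \cdot 114921 = 38307$)
$g{\left(A,z \right)} = z + 2 A z$ ($g{\left(A,z \right)} = 2 A z + z = z + 2 A z$)
$Q = -202803$ ($Q = -241110 + 38307 = -202803$)
$g{\left(591,357 \right)} - Q = 357 \left(1 + 2 \cdot 591\right) - -202803 = 357 \left(1 + 1182\right) + 202803 = 357 \cdot 1183 + 202803 = 422331 + 202803 = 625134$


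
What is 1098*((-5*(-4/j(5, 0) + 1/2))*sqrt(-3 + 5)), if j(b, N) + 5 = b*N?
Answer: -7137*sqrt(2) ≈ -10093.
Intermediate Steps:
j(b, N) = -5 + N*b (j(b, N) = -5 + b*N = -5 + N*b)
1098*((-5*(-4/j(5, 0) + 1/2))*sqrt(-3 + 5)) = 1098*((-5*(-4/(-5 + 0*5) + 1/2))*sqrt(-3 + 5)) = 1098*((-5*(-4/(-5 + 0) + 1*(1/2)))*sqrt(2)) = 1098*((-5*(-4/(-5) + 1/2))*sqrt(2)) = 1098*((-5*(-4*(-1/5) + 1/2))*sqrt(2)) = 1098*((-5*(4/5 + 1/2))*sqrt(2)) = 1098*((-5*13/10)*sqrt(2)) = 1098*(-13*sqrt(2)/2) = -7137*sqrt(2)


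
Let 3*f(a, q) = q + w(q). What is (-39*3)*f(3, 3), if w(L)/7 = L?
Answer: -936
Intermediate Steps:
w(L) = 7*L
f(a, q) = 8*q/3 (f(a, q) = (q + 7*q)/3 = (8*q)/3 = 8*q/3)
(-39*3)*f(3, 3) = (-39*3)*((8/3)*3) = -13*9*8 = -117*8 = -936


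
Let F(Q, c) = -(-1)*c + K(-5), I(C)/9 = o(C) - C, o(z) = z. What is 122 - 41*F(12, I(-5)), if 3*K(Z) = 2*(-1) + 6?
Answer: 202/3 ≈ 67.333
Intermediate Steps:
K(Z) = 4/3 (K(Z) = (2*(-1) + 6)/3 = (-2 + 6)/3 = (⅓)*4 = 4/3)
I(C) = 0 (I(C) = 9*(C - C) = 9*0 = 0)
F(Q, c) = 4/3 + c (F(Q, c) = -(-1)*c + 4/3 = c + 4/3 = 4/3 + c)
122 - 41*F(12, I(-5)) = 122 - 41*(4/3 + 0) = 122 - 41*4/3 = 122 - 164/3 = 202/3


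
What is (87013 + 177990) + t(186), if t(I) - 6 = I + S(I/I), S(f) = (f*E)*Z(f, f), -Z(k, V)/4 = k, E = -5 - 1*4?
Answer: 265231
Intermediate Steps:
E = -9 (E = -5 - 4 = -9)
Z(k, V) = -4*k
S(f) = 36*f² (S(f) = (f*(-9))*(-4*f) = (-9*f)*(-4*f) = 36*f²)
t(I) = 42 + I (t(I) = 6 + (I + 36*(I/I)²) = 6 + (I + 36*1²) = 6 + (I + 36*1) = 6 + (I + 36) = 6 + (36 + I) = 42 + I)
(87013 + 177990) + t(186) = (87013 + 177990) + (42 + 186) = 265003 + 228 = 265231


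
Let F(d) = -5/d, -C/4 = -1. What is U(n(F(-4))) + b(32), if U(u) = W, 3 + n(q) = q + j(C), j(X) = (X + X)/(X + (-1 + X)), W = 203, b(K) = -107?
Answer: 96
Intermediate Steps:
C = 4 (C = -4*(-1) = 4)
j(X) = 2*X/(-1 + 2*X) (j(X) = (2*X)/(-1 + 2*X) = 2*X/(-1 + 2*X))
n(q) = -13/7 + q (n(q) = -3 + (q + 2*4/(-1 + 2*4)) = -3 + (q + 2*4/(-1 + 8)) = -3 + (q + 2*4/7) = -3 + (q + 2*4*(1/7)) = -3 + (q + 8/7) = -3 + (8/7 + q) = -13/7 + q)
U(u) = 203
U(n(F(-4))) + b(32) = 203 - 107 = 96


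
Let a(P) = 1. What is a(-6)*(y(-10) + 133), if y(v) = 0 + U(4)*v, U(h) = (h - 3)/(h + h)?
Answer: 527/4 ≈ 131.75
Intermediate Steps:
U(h) = (-3 + h)/(2*h) (U(h) = (-3 + h)/((2*h)) = (-3 + h)*(1/(2*h)) = (-3 + h)/(2*h))
y(v) = v/8 (y(v) = 0 + ((½)*(-3 + 4)/4)*v = 0 + ((½)*(¼)*1)*v = 0 + v/8 = v/8)
a(-6)*(y(-10) + 133) = 1*((⅛)*(-10) + 133) = 1*(-5/4 + 133) = 1*(527/4) = 527/4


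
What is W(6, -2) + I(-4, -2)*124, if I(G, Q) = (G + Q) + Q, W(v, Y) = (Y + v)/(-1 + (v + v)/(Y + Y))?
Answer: -993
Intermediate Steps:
W(v, Y) = (Y + v)/(-1 + v/Y) (W(v, Y) = (Y + v)/(-1 + (2*v)/((2*Y))) = (Y + v)/(-1 + (2*v)*(1/(2*Y))) = (Y + v)/(-1 + v/Y))
I(G, Q) = G + 2*Q
W(6, -2) + I(-4, -2)*124 = -2*(-2 + 6)/(6 - 1*(-2)) + (-4 + 2*(-2))*124 = -2*4/(6 + 2) + (-4 - 4)*124 = -2*4/8 - 8*124 = -2*⅛*4 - 992 = -1 - 992 = -993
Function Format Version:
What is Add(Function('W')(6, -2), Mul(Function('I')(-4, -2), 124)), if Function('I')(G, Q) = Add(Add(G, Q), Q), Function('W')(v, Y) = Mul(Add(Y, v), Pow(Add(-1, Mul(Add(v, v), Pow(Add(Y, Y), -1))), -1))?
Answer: -993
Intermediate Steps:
Function('W')(v, Y) = Mul(Pow(Add(-1, Mul(v, Pow(Y, -1))), -1), Add(Y, v)) (Function('W')(v, Y) = Mul(Add(Y, v), Pow(Add(-1, Mul(Mul(2, v), Pow(Mul(2, Y), -1))), -1)) = Mul(Add(Y, v), Pow(Add(-1, Mul(Mul(2, v), Mul(Rational(1, 2), Pow(Y, -1)))), -1)) = Mul(Add(Y, v), Pow(Add(-1, Mul(v, Pow(Y, -1))), -1)) = Mul(Pow(Add(-1, Mul(v, Pow(Y, -1))), -1), Add(Y, v)))
Function('I')(G, Q) = Add(G, Mul(2, Q))
Add(Function('W')(6, -2), Mul(Function('I')(-4, -2), 124)) = Add(Mul(-2, Pow(Add(6, Mul(-1, -2)), -1), Add(-2, 6)), Mul(Add(-4, Mul(2, -2)), 124)) = Add(Mul(-2, Pow(Add(6, 2), -1), 4), Mul(Add(-4, -4), 124)) = Add(Mul(-2, Pow(8, -1), 4), Mul(-8, 124)) = Add(Mul(-2, Rational(1, 8), 4), -992) = Add(-1, -992) = -993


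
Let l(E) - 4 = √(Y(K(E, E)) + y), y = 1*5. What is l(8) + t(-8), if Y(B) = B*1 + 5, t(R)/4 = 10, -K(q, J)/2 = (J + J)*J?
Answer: 44 + I*√246 ≈ 44.0 + 15.684*I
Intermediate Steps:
K(q, J) = -4*J² (K(q, J) = -2*(J + J)*J = -2*2*J*J = -4*J²)
t(R) = 40 (t(R) = 4*10 = 40)
Y(B) = 5 + B (Y(B) = B + 5 = 5 + B)
y = 5
l(E) = 4 + √(10 - 4*E²) (l(E) = 4 + √((5 - 4*E²) + 5) = 4 + √(10 - 4*E²))
l(8) + t(-8) = (4 + √(10 - 4*8²)) + 40 = (4 + √(10 - 4*64)) + 40 = (4 + √(10 - 256)) + 40 = (4 + √(-246)) + 40 = (4 + I*√246) + 40 = 44 + I*√246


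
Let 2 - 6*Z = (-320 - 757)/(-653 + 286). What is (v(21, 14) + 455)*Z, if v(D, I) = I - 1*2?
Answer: -160181/2202 ≈ -72.743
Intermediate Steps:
v(D, I) = -2 + I (v(D, I) = I - 2 = -2 + I)
Z = -343/2202 (Z = ⅓ - (-320 - 757)/(6*(-653 + 286)) = ⅓ - (-359)/(2*(-367)) = ⅓ - (-359)*(-1)/(2*367) = ⅓ - ⅙*1077/367 = ⅓ - 359/734 = -343/2202 ≈ -0.15577)
(v(21, 14) + 455)*Z = ((-2 + 14) + 455)*(-343/2202) = (12 + 455)*(-343/2202) = 467*(-343/2202) = -160181/2202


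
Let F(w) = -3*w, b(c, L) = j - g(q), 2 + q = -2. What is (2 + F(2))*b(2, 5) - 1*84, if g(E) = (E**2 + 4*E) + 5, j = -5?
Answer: -44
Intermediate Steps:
q = -4 (q = -2 - 2 = -4)
g(E) = 5 + E**2 + 4*E
b(c, L) = -10 (b(c, L) = -5 - (5 + (-4)**2 + 4*(-4)) = -5 - (5 + 16 - 16) = -5 - 1*5 = -5 - 5 = -10)
(2 + F(2))*b(2, 5) - 1*84 = (2 - 3*2)*(-10) - 1*84 = (2 - 6)*(-10) - 84 = -4*(-10) - 84 = 40 - 84 = -44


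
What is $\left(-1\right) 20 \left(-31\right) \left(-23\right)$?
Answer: $-14260$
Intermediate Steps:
$\left(-1\right) 20 \left(-31\right) \left(-23\right) = \left(-20\right) \left(-31\right) \left(-23\right) = 620 \left(-23\right) = -14260$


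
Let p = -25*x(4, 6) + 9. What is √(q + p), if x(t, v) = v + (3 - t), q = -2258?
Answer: I*√2374 ≈ 48.724*I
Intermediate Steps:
x(t, v) = 3 + v - t
p = -116 (p = -25*(3 + 6 - 1*4) + 9 = -25*(3 + 6 - 4) + 9 = -25*5 + 9 = -125 + 9 = -116)
√(q + p) = √(-2258 - 116) = √(-2374) = I*√2374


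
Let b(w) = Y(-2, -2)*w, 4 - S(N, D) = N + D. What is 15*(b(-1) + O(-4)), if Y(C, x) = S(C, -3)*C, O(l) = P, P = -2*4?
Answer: 150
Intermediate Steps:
S(N, D) = 4 - D - N (S(N, D) = 4 - (N + D) = 4 - (D + N) = 4 + (-D - N) = 4 - D - N)
P = -8
O(l) = -8
Y(C, x) = C*(7 - C) (Y(C, x) = (4 - 1*(-3) - C)*C = (4 + 3 - C)*C = (7 - C)*C = C*(7 - C))
b(w) = -18*w (b(w) = (-2*(7 - 1*(-2)))*w = (-2*(7 + 2))*w = (-2*9)*w = -18*w)
15*(b(-1) + O(-4)) = 15*(-18*(-1) - 8) = 15*(18 - 8) = 15*10 = 150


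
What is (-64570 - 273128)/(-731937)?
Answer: 112566/243979 ≈ 0.46138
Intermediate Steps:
(-64570 - 273128)/(-731937) = -337698*(-1/731937) = 112566/243979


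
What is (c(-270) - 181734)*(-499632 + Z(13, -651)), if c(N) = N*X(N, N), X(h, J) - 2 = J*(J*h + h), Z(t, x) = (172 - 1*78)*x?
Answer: -2969318340503676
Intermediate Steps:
Z(t, x) = 94*x (Z(t, x) = (172 - 78)*x = 94*x)
X(h, J) = 2 + J*(h + J*h) (X(h, J) = 2 + J*(J*h + h) = 2 + J*(h + J*h))
c(N) = N*(2 + N**2 + N**3) (c(N) = N*(2 + N*N + N*N**2) = N*(2 + N**2 + N**3))
(c(-270) - 181734)*(-499632 + Z(13, -651)) = (-270*(2 + (-270)**2 + (-270)**3) - 181734)*(-499632 + 94*(-651)) = (-270*(2 + 72900 - 19683000) - 181734)*(-499632 - 61194) = (-270*(-19610098) - 181734)*(-560826) = (5294726460 - 181734)*(-560826) = 5294544726*(-560826) = -2969318340503676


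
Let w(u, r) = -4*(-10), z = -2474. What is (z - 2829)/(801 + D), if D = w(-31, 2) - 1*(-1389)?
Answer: -5303/2230 ≈ -2.3780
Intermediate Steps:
w(u, r) = 40
D = 1429 (D = 40 - 1*(-1389) = 40 + 1389 = 1429)
(z - 2829)/(801 + D) = (-2474 - 2829)/(801 + 1429) = -5303/2230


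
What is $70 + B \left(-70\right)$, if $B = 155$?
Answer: $-10780$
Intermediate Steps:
$70 + B \left(-70\right) = 70 + 155 \left(-70\right) = 70 - 10850 = -10780$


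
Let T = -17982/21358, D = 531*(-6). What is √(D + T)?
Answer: 3*I*√40381196835/10679 ≈ 56.452*I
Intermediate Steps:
D = -3186
T = -8991/10679 (T = -17982*1/21358 = -8991/10679 ≈ -0.84193)
√(D + T) = √(-3186 - 8991/10679) = √(-34032285/10679) = 3*I*√40381196835/10679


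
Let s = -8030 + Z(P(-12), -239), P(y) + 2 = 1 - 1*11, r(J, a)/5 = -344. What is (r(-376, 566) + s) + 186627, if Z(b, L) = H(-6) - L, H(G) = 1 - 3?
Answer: 177114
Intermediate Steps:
r(J, a) = -1720 (r(J, a) = 5*(-344) = -1720)
P(y) = -12 (P(y) = -2 + (1 - 1*11) = -2 + (1 - 11) = -2 - 10 = -12)
H(G) = -2
Z(b, L) = -2 - L
s = -7793 (s = -8030 + (-2 - 1*(-239)) = -8030 + (-2 + 239) = -8030 + 237 = -7793)
(r(-376, 566) + s) + 186627 = (-1720 - 7793) + 186627 = -9513 + 186627 = 177114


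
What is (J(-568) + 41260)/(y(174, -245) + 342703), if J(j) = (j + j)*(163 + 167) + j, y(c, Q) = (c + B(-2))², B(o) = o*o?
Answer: -334188/374387 ≈ -0.89263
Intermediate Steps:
B(o) = o²
y(c, Q) = (4 + c)² (y(c, Q) = (c + (-2)²)² = (c + 4)² = (4 + c)²)
J(j) = 661*j (J(j) = (2*j)*330 + j = 660*j + j = 661*j)
(J(-568) + 41260)/(y(174, -245) + 342703) = (661*(-568) + 41260)/((4 + 174)² + 342703) = (-375448 + 41260)/(178² + 342703) = -334188/(31684 + 342703) = -334188/374387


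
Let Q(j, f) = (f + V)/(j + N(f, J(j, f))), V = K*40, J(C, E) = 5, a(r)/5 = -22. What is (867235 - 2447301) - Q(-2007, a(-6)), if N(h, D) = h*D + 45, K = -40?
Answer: -1984563751/1256 ≈ -1.5801e+6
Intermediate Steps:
a(r) = -110 (a(r) = 5*(-22) = -110)
N(h, D) = 45 + D*h (N(h, D) = D*h + 45 = 45 + D*h)
V = -1600 (V = -40*40 = -1600)
Q(j, f) = (-1600 + f)/(45 + j + 5*f) (Q(j, f) = (f - 1600)/(j + (45 + 5*f)) = (-1600 + f)/(45 + j + 5*f))
(867235 - 2447301) - Q(-2007, a(-6)) = (867235 - 2447301) - (-1600 - 110)/(45 - 2007 + 5*(-110)) = -1580066 - (-1710)/(45 - 2007 - 550) = -1580066 - (-1710)/(-2512) = -1580066 - (-1)*(-1710)/2512 = -1580066 - 1*855/1256 = -1580066 - 855/1256 = -1984563751/1256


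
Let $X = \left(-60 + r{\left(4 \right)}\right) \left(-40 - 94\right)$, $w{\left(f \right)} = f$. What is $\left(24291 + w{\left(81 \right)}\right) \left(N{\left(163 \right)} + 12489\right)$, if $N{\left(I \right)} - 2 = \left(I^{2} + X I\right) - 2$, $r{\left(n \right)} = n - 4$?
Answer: $32891915016$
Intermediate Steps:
$r{\left(n \right)} = -4 + n$
$X = 8040$ ($X = \left(-60 + \left(-4 + 4\right)\right) \left(-40 - 94\right) = \left(-60 + 0\right) \left(-134\right) = \left(-60\right) \left(-134\right) = 8040$)
$N{\left(I \right)} = I^{2} + 8040 I$ ($N{\left(I \right)} = 2 - \left(2 - I^{2} - 8040 I\right) = 2 + \left(-2 + I^{2} + 8040 I\right) = I^{2} + 8040 I$)
$\left(24291 + w{\left(81 \right)}\right) \left(N{\left(163 \right)} + 12489\right) = \left(24291 + 81\right) \left(163 \left(8040 + 163\right) + 12489\right) = 24372 \left(163 \cdot 8203 + 12489\right) = 24372 \left(1337089 + 12489\right) = 24372 \cdot 1349578 = 32891915016$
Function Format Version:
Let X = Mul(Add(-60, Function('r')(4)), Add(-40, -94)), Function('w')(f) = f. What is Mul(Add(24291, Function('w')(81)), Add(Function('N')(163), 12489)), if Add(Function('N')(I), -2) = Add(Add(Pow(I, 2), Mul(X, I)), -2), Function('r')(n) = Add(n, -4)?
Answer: 32891915016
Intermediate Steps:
Function('r')(n) = Add(-4, n)
X = 8040 (X = Mul(Add(-60, Add(-4, 4)), Add(-40, -94)) = Mul(Add(-60, 0), -134) = Mul(-60, -134) = 8040)
Function('N')(I) = Add(Pow(I, 2), Mul(8040, I)) (Function('N')(I) = Add(2, Add(Add(Pow(I, 2), Mul(8040, I)), -2)) = Add(2, Add(-2, Pow(I, 2), Mul(8040, I))) = Add(Pow(I, 2), Mul(8040, I)))
Mul(Add(24291, Function('w')(81)), Add(Function('N')(163), 12489)) = Mul(Add(24291, 81), Add(Mul(163, Add(8040, 163)), 12489)) = Mul(24372, Add(Mul(163, 8203), 12489)) = Mul(24372, Add(1337089, 12489)) = Mul(24372, 1349578) = 32891915016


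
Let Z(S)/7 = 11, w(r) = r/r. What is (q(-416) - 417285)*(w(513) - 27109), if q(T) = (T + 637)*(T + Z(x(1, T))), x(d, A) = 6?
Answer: 13342666032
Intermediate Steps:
w(r) = 1
Z(S) = 77 (Z(S) = 7*11 = 77)
q(T) = (77 + T)*(637 + T) (q(T) = (T + 637)*(T + 77) = (637 + T)*(77 + T) = (77 + T)*(637 + T))
(q(-416) - 417285)*(w(513) - 27109) = ((49049 + (-416)**2 + 714*(-416)) - 417285)*(1 - 27109) = ((49049 + 173056 - 297024) - 417285)*(-27108) = (-74919 - 417285)*(-27108) = -492204*(-27108) = 13342666032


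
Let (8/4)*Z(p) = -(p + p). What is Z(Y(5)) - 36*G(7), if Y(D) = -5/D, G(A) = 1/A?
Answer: -29/7 ≈ -4.1429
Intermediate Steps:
Z(p) = -p (Z(p) = (-(p + p))/2 = (-2*p)/2 = -p)
Z(Y(5)) - 36*G(7) = -(-5)/5 - 36/7 = -(-5)/5 - 36*1/7 = -1*(-1) - 36/7 = 1 - 36/7 = -29/7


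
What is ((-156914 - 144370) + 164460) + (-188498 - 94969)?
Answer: -420291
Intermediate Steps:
((-156914 - 144370) + 164460) + (-188498 - 94969) = (-301284 + 164460) - 283467 = -136824 - 283467 = -420291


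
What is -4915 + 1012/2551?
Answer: -12537153/2551 ≈ -4914.6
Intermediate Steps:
-4915 + 1012/2551 = -12537153/2551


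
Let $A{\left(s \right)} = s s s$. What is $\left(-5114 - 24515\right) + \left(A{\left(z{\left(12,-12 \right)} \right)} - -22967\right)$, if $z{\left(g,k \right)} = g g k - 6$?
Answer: $-5213721566$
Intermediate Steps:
$z{\left(g,k \right)} = -6 + k g^{2}$ ($z{\left(g,k \right)} = g^{2} k - 6 = k g^{2} - 6 = -6 + k g^{2}$)
$A{\left(s \right)} = s^{3}$ ($A{\left(s \right)} = s^{2} s = s^{3}$)
$\left(-5114 - 24515\right) + \left(A{\left(z{\left(12,-12 \right)} \right)} - -22967\right) = \left(-5114 - 24515\right) + \left(\left(-6 - 12 \cdot 12^{2}\right)^{3} - -22967\right) = -29629 + \left(\left(-6 - 1728\right)^{3} + 22967\right) = -29629 + \left(\left(-1734\right)^{3} + 22967\right) = -29629 + \left(-5213714904 + 22967\right) = -29629 - 5213691937 = -5213721566$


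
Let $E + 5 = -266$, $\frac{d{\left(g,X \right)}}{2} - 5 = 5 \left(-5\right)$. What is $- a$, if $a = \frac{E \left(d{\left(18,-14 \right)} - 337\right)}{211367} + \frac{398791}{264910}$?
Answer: $- \frac{8565870559}{4307171690} \approx -1.9887$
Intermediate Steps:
$d{\left(g,X \right)} = -40$ ($d{\left(g,X \right)} = 10 + 2 \cdot 5 \left(-5\right) = 10 + 2 \left(-25\right) = 10 - 50 = -40$)
$E = -271$ ($E = -5 - 266 = -271$)
$a = \frac{8565870559}{4307171690}$ ($a = \frac{\left(-271\right) \left(-40 - 337\right)}{211367} + \frac{398791}{264910} = \left(-271\right) \left(-377\right) \frac{1}{211367} + 398791 \cdot \frac{1}{264910} = 102167 \cdot \frac{1}{211367} + \frac{398791}{264910} = \frac{7859}{16259} + \frac{398791}{264910} = \frac{8565870559}{4307171690} \approx 1.9887$)
$- a = \left(-1\right) \frac{8565870559}{4307171690} = - \frac{8565870559}{4307171690}$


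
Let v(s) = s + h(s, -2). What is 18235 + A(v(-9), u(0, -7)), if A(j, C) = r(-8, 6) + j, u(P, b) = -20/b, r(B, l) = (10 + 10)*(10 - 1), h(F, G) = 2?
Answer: 18408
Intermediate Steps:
r(B, l) = 180 (r(B, l) = 20*9 = 180)
v(s) = 2 + s (v(s) = s + 2 = 2 + s)
A(j, C) = 180 + j
18235 + A(v(-9), u(0, -7)) = 18235 + (180 + (2 - 9)) = 18235 + (180 - 7) = 18235 + 173 = 18408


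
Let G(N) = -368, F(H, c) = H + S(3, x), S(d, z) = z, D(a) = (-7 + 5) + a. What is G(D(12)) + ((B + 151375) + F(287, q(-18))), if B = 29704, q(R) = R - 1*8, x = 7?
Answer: 181005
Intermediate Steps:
D(a) = -2 + a
q(R) = -8 + R (q(R) = R - 8 = -8 + R)
F(H, c) = 7 + H (F(H, c) = H + 7 = 7 + H)
G(D(12)) + ((B + 151375) + F(287, q(-18))) = -368 + ((29704 + 151375) + (7 + 287)) = -368 + (181079 + 294) = -368 + 181373 = 181005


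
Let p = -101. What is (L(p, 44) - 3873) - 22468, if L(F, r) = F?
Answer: -26442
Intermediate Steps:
(L(p, 44) - 3873) - 22468 = (-101 - 3873) - 22468 = -3974 - 22468 = -26442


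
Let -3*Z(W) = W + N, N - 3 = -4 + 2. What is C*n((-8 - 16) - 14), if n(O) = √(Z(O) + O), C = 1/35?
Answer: I*√231/105 ≈ 0.14475*I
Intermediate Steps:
N = 1 (N = 3 + (-4 + 2) = 3 - 2 = 1)
C = 1/35 ≈ 0.028571
Z(W) = -⅓ - W/3 (Z(W) = -(W + 1)/3 = -(1 + W)/3 = -⅓ - W/3)
n(O) = √(-⅓ + 2*O/3) (n(O) = √((-⅓ - O/3) + O) = √(-⅓ + 2*O/3))
C*n((-8 - 16) - 14) = (√(-3 + 6*((-8 - 16) - 14))/3)/35 = (√(-3 + 6*(-24 - 14))/3)/35 = (√(-3 + 6*(-38))/3)/35 = (√(-3 - 228)/3)/35 = (√(-231)/3)/35 = ((I*√231)/3)/35 = (I*√231/3)/35 = I*√231/105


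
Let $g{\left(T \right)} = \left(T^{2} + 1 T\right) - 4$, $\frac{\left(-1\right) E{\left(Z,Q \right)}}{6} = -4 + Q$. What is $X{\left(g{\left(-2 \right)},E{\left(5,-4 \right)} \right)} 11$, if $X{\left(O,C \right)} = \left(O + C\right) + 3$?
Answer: $539$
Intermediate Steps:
$E{\left(Z,Q \right)} = 24 - 6 Q$ ($E{\left(Z,Q \right)} = - 6 \left(-4 + Q\right) = 24 - 6 Q$)
$g{\left(T \right)} = -4 + T + T^{2}$ ($g{\left(T \right)} = \left(T^{2} + T\right) - 4 = \left(T + T^{2}\right) - 4 = -4 + T + T^{2}$)
$X{\left(O,C \right)} = 3 + C + O$ ($X{\left(O,C \right)} = \left(C + O\right) + 3 = 3 + C + O$)
$X{\left(g{\left(-2 \right)},E{\left(5,-4 \right)} \right)} 11 = \left(3 + \left(24 - -24\right) - \left(6 - 4\right)\right) 11 = \left(3 + \left(24 + 24\right) - 2\right) 11 = \left(3 + 48 - 2\right) 11 = 49 \cdot 11 = 539$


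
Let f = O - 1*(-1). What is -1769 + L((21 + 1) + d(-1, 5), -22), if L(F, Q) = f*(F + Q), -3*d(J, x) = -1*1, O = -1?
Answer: -1769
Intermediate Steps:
d(J, x) = ⅓ (d(J, x) = -(-1)/3 = -⅓*(-1) = ⅓)
f = 0 (f = -1 - 1*(-1) = -1 + 1 = 0)
L(F, Q) = 0 (L(F, Q) = 0*(F + Q) = 0)
-1769 + L((21 + 1) + d(-1, 5), -22) = -1769 + 0 = -1769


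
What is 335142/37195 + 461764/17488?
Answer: 133931833/3781780 ≈ 35.415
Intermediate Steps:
335142/37195 + 461764/17488 = 335142*(1/37195) + 461764*(1/17488) = 7794/865 + 115441/4372 = 133931833/3781780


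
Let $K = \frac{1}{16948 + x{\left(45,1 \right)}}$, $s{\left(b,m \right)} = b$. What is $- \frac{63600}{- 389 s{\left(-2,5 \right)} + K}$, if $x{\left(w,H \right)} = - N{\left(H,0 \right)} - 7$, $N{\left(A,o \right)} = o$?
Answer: $- \frac{1077447600}{13180099} \approx -81.748$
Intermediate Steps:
$x{\left(w,H \right)} = -7$ ($x{\left(w,H \right)} = \left(-1\right) 0 - 7 = 0 - 7 = -7$)
$K = \frac{1}{16941}$ ($K = \frac{1}{16948 - 7} = \frac{1}{16941} \approx 5.9028 \cdot 10^{-5}$)
$- \frac{63600}{- 389 s{\left(-2,5 \right)} + K} = - \frac{63600}{\left(-389\right) \left(-2\right) + \frac{1}{16941}} = - \frac{63600}{778 + \frac{1}{16941}} = - \frac{63600}{\frac{13180099}{16941}} = \left(-63600\right) \frac{16941}{13180099} = - \frac{1077447600}{13180099}$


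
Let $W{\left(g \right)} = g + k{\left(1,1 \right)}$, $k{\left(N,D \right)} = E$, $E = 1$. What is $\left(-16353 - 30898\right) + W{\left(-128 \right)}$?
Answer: $-47378$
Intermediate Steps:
$k{\left(N,D \right)} = 1$
$W{\left(g \right)} = 1 + g$ ($W{\left(g \right)} = g + 1 = 1 + g$)
$\left(-16353 - 30898\right) + W{\left(-128 \right)} = \left(-16353 - 30898\right) + \left(1 - 128\right) = -47251 - 127 = -47378$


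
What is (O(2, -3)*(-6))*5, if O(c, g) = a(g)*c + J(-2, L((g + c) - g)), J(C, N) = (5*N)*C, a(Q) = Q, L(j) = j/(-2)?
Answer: -120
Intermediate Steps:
L(j) = -j/2 (L(j) = j*(-½) = -j/2)
J(C, N) = 5*C*N
O(c, g) = 5*c + c*g (O(c, g) = g*c + 5*(-2)*(-((g + c) - g)/2) = c*g + 5*(-2)*(-((c + g) - g)/2) = c*g + 5*(-2)*(-c/2) = c*g + 5*c = 5*c + c*g)
(O(2, -3)*(-6))*5 = ((2*(5 - 3))*(-6))*5 = ((2*2)*(-6))*5 = (4*(-6))*5 = -24*5 = -120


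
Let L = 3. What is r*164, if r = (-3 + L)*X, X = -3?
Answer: 0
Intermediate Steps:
r = 0 (r = (-3 + 3)*(-3) = 0*(-3) = 0)
r*164 = 0*164 = 0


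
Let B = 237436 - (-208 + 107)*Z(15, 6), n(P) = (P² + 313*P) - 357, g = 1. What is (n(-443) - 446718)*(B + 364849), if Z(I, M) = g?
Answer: -234620311210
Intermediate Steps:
Z(I, M) = 1
n(P) = -357 + P² + 313*P
B = 237537 (B = 237436 - (-208 + 107) = 237436 - (-101) = 237436 - 1*(-101) = 237436 + 101 = 237537)
(n(-443) - 446718)*(B + 364849) = ((-357 + (-443)² + 313*(-443)) - 446718)*(237537 + 364849) = ((-357 + 196249 - 138659) - 446718)*602386 = (57233 - 446718)*602386 = -389485*602386 = -234620311210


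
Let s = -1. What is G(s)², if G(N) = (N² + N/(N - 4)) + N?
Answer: 1/25 ≈ 0.040000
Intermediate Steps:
G(N) = N + N² + N/(-4 + N) (G(N) = (N² + N/(-4 + N)) + N = N + N² + N/(-4 + N))
G(s)² = (-(-3 + (-1)² - 3*(-1))/(-4 - 1))² = (-1*(-3 + 1 + 3)/(-5))² = (-1*(-⅕)*1)² = (⅕)² = 1/25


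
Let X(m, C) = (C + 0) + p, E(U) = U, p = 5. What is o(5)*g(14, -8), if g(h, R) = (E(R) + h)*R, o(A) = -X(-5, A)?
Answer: 480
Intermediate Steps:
X(m, C) = 5 + C (X(m, C) = (C + 0) + 5 = C + 5 = 5 + C)
o(A) = -5 - A (o(A) = -(5 + A) = -5 - A)
g(h, R) = R*(R + h) (g(h, R) = (R + h)*R = R*(R + h))
o(5)*g(14, -8) = (-5 - 1*5)*(-8*(-8 + 14)) = (-5 - 5)*(-8*6) = -10*(-48) = 480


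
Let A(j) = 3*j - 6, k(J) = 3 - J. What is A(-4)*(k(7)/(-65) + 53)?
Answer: -62082/65 ≈ -955.11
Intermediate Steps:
A(j) = -6 + 3*j
A(-4)*(k(7)/(-65) + 53) = (-6 + 3*(-4))*((3 - 1*7)/(-65) + 53) = (-6 - 12)*((3 - 7)*(-1/65) + 53) = -18*(-4*(-1/65) + 53) = -18*(4/65 + 53) = -18*3449/65 = -62082/65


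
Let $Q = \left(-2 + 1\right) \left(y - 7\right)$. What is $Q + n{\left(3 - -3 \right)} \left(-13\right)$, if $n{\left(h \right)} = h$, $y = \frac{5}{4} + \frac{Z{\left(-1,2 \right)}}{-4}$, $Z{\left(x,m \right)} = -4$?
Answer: $- \frac{293}{4} \approx -73.25$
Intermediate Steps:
$y = \frac{9}{4}$ ($y = \frac{5}{4} - \frac{4}{-4} = 5 \cdot \frac{1}{4} - -1 = \frac{5}{4} + 1 = \frac{9}{4} \approx 2.25$)
$Q = \frac{19}{4}$ ($Q = \left(-2 + 1\right) \left(\frac{9}{4} - 7\right) = \left(-1\right) \left(- \frac{19}{4}\right) = \frac{19}{4} \approx 4.75$)
$Q + n{\left(3 - -3 \right)} \left(-13\right) = \frac{19}{4} + \left(3 - -3\right) \left(-13\right) = \frac{19}{4} + \left(3 + 3\right) \left(-13\right) = \frac{19}{4} + 6 \left(-13\right) = \frac{19}{4} - 78 = - \frac{293}{4}$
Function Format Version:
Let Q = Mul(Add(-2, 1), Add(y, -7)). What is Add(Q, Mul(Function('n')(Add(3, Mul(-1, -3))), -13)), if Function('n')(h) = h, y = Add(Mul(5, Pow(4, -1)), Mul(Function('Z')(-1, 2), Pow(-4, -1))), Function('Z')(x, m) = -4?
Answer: Rational(-293, 4) ≈ -73.250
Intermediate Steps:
y = Rational(9, 4) (y = Add(Mul(5, Pow(4, -1)), Mul(-4, Pow(-4, -1))) = Add(Mul(5, Rational(1, 4)), Mul(-4, Rational(-1, 4))) = Add(Rational(5, 4), 1) = Rational(9, 4) ≈ 2.2500)
Q = Rational(19, 4) (Q = Mul(Add(-2, 1), Add(Rational(9, 4), -7)) = Mul(-1, Rational(-19, 4)) = Rational(19, 4) ≈ 4.7500)
Add(Q, Mul(Function('n')(Add(3, Mul(-1, -3))), -13)) = Add(Rational(19, 4), Mul(Add(3, Mul(-1, -3)), -13)) = Add(Rational(19, 4), Mul(Add(3, 3), -13)) = Add(Rational(19, 4), Mul(6, -13)) = Add(Rational(19, 4), -78) = Rational(-293, 4)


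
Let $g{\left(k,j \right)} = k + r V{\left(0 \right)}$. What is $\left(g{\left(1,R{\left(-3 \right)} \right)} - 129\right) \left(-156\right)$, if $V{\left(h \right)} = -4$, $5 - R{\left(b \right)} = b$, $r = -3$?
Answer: $18096$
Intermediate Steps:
$R{\left(b \right)} = 5 - b$
$g{\left(k,j \right)} = 12 + k$ ($g{\left(k,j \right)} = k - -12 = k + 12 = 12 + k$)
$\left(g{\left(1,R{\left(-3 \right)} \right)} - 129\right) \left(-156\right) = \left(\left(12 + 1\right) - 129\right) \left(-156\right) = \left(13 - 129\right) \left(-156\right) = \left(-116\right) \left(-156\right) = 18096$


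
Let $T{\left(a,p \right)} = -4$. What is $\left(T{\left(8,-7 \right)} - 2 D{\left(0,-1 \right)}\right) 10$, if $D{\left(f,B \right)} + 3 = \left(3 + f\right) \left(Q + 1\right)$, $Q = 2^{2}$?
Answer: $-280$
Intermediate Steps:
$Q = 4$
$D{\left(f,B \right)} = 12 + 5 f$ ($D{\left(f,B \right)} = -3 + \left(3 + f\right) \left(4 + 1\right) = -3 + \left(3 + f\right) 5 = -3 + \left(15 + 5 f\right) = 12 + 5 f$)
$\left(T{\left(8,-7 \right)} - 2 D{\left(0,-1 \right)}\right) 10 = \left(-4 - 2 \left(12 + 5 \cdot 0\right)\right) 10 = \left(-4 - 2 \left(12 + 0\right)\right) 10 = \left(-4 - 24\right) 10 = \left(-28\right) 10 = -280$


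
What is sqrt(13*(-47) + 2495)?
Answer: 2*sqrt(471) ≈ 43.405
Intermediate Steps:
sqrt(13*(-47) + 2495) = sqrt(-611 + 2495) = sqrt(1884) = 2*sqrt(471)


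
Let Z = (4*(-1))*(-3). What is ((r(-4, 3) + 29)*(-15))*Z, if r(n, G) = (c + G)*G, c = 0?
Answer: -6840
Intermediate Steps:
r(n, G) = G² (r(n, G) = (0 + G)*G = G*G = G²)
Z = 12 (Z = -4*(-3) = 12)
((r(-4, 3) + 29)*(-15))*Z = ((3² + 29)*(-15))*12 = ((9 + 29)*(-15))*12 = (38*(-15))*12 = -570*12 = -6840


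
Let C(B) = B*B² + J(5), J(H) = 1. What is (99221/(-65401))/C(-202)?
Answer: 99221/539061660207 ≈ 1.8406e-7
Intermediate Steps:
C(B) = 1 + B³ (C(B) = B*B² + 1 = B³ + 1 = 1 + B³)
(99221/(-65401))/C(-202) = (99221/(-65401))/(1 + (-202)³) = (99221*(-1/65401))/(1 - 8242408) = -99221/65401/(-8242407) = -99221/65401*(-1/8242407) = 99221/539061660207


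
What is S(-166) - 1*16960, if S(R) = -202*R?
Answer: 16572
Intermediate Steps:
S(-166) - 1*16960 = -202*(-166) - 1*16960 = 33532 - 16960 = 16572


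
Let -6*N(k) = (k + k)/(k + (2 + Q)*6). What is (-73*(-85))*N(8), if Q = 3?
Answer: -24820/57 ≈ -435.44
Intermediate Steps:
N(k) = -k/(3*(30 + k)) (N(k) = -(k + k)/(6*(k + (2 + 3)*6)) = -2*k/(6*(k + 5*6)) = -2*k/(6*(k + 30)) = -2*k/(6*(30 + k)) = -k/(3*(30 + k)))
(-73*(-85))*N(8) = (-73*(-85))*(-1*8/(90 + 3*8)) = 6205*(-1*8/(90 + 24)) = 6205*(-1*8/114) = 6205*(-1*8*1/114) = 6205*(-4/57) = -24820/57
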